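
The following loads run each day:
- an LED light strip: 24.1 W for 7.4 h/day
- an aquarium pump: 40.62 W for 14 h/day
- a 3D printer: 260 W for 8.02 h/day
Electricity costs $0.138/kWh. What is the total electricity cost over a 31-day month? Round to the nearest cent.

LED light strip: 24.1 W × 7.4 h × 31 d = 5,529 Wh = 5.529 kWh
aquarium pump: 40.62 W × 14 h × 31 d = 17,629 Wh = 17.63 kWh
3D printer: 260 W × 8.02 h × 31 d = 64,641 Wh = 64.64 kWh
Total energy = 5.529 + 17.63 + 64.64 = 87.8 kWh
Cost = 87.8 kWh × $0.138 = $12.12

$12.12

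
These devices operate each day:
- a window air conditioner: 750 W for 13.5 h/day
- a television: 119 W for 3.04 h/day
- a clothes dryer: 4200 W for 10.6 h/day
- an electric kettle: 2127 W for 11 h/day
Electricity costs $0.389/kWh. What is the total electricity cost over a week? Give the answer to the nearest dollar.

window air conditioner: 750 W × 13.5 h × 7 d = 70,875 Wh = 70.88 kWh
television: 119 W × 3.04 h × 7 d = 2,532 Wh = 2.532 kWh
clothes dryer: 4200 W × 10.6 h × 7 d = 311,640 Wh = 311.6 kWh
electric kettle: 2127 W × 11 h × 7 d = 163,779 Wh = 163.8 kWh
Total energy = 70.88 + 2.532 + 311.6 + 163.8 = 548.8 kWh
Cost = 548.8 kWh × $0.389 = $213.49 ≈ $213

$213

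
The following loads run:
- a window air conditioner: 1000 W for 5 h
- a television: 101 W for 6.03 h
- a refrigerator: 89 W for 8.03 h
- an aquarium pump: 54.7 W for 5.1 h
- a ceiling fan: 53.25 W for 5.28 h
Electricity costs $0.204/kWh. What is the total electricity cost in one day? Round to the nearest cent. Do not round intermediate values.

window air conditioner: 1000 W × 5 h = 5,000 Wh = 5 kWh
television: 101 W × 6.03 h = 609 Wh = 0.609 kWh
refrigerator: 89 W × 8.03 h = 715 Wh = 0.7147 kWh
aquarium pump: 54.7 W × 5.1 h = 279 Wh = 0.279 kWh
ceiling fan: 53.25 W × 5.28 h = 281 Wh = 0.2812 kWh
Total energy = 5 + 0.609 + 0.7147 + 0.279 + 0.2812 = 6.884 kWh
Cost = 6.884 kWh × $0.204 = $1.40

$1.40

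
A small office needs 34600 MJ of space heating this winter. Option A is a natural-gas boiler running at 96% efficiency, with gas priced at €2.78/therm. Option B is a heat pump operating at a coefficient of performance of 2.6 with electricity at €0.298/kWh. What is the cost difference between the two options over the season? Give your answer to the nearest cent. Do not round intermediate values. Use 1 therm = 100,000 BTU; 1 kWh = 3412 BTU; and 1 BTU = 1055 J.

€151.96

Heat load = 34600 MJ = 34,600,000,000 J / 1055 = 32,796,209 BTU
Gas: input = 32,796,209 / 0.96 = 34,162,717 BTU = 341.6 therm → 341.6 × €2.78 = €949.72
Heat pump: 32,796,209 BTU / 3412 = 9,612 kWh heat; / 2.6 = 3,697 kWh in → × €0.298 = €1,101.69
Difference = |€949.72 − €1,101.69| = €151.96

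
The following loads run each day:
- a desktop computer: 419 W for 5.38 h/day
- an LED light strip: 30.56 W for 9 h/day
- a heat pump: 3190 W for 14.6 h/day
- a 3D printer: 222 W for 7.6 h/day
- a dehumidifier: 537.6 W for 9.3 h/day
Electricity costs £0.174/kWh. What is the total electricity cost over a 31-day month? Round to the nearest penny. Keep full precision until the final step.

£300.93

desktop computer: 419 W × 5.38 h × 31 d = 69,881 Wh = 69.88 kWh
LED light strip: 30.56 W × 9 h × 31 d = 8,526 Wh = 8.526 kWh
heat pump: 3190 W × 14.6 h × 31 d = 1,443,794 Wh = 1,444 kWh
3D printer: 222 W × 7.6 h × 31 d = 52,303 Wh = 52.3 kWh
dehumidifier: 537.6 W × 9.3 h × 31 d = 154,990 Wh = 155 kWh
Total energy = 69.88 + 8.526 + 1,444 + 52.3 + 155 = 1,729 kWh
Cost = 1,729 kWh × £0.174 = £300.93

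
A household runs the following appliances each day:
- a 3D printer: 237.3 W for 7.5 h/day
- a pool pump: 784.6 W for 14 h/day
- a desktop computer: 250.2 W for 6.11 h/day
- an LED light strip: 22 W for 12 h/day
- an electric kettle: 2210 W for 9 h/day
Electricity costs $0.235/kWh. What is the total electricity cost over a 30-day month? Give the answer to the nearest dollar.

3D printer: 237.3 W × 7.5 h × 30 d = 53,392 Wh = 53.39 kWh
pool pump: 784.6 W × 14 h × 30 d = 329,532 Wh = 329.5 kWh
desktop computer: 250.2 W × 6.11 h × 30 d = 45,862 Wh = 45.86 kWh
LED light strip: 22 W × 12 h × 30 d = 7,920 Wh = 7.92 kWh
electric kettle: 2210 W × 9 h × 30 d = 596,700 Wh = 596.7 kWh
Total energy = 53.39 + 329.5 + 45.86 + 7.92 + 596.7 = 1,033 kWh
Cost = 1,033 kWh × $0.235 = $242.85 ≈ $243

$243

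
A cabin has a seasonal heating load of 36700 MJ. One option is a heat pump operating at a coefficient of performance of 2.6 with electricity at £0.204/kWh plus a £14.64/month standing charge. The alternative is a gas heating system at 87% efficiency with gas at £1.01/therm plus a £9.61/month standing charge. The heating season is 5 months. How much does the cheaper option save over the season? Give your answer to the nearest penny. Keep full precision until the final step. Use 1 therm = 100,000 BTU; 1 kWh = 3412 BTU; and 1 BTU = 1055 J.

£421.25

Heat load = 36700 MJ = 36,700,000,000 J / 1055 = 34,786,730 BTU
Gas: input = 34,786,730 / 0.87 = 39,984,747 BTU = 399.8 therm → 399.8 × £1.01 = £403.85; + 5 × £9.61 standing = £451.90
Heat pump: 34,786,730 BTU / 3412 = 10,200 kWh heat; / 2.6 = 3,921 kWh in → × £0.204 = £799.95; + 5 × £14.64 standing = £873.15
Difference = |£451.90 − £873.15| = £421.25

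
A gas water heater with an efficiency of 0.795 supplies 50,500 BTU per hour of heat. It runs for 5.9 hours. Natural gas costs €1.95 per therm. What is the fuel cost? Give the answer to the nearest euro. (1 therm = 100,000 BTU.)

€7

Heat delivered = 50,500 BTU/h × 5.9 h = 297,950 BTU
Gas input = 297,950 / 0.795 = 374,780 BTU
= 374,780 / 100,000 = 3.748 therm
Cost = 3.748 × €1.95/therm = €7.31 ≈ €7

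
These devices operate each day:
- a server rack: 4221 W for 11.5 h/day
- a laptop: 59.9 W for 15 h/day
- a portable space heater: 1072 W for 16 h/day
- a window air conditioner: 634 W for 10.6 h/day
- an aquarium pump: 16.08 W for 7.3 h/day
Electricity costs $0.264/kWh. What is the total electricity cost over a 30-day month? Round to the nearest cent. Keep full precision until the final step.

$581.56

server rack: 4221 W × 11.5 h × 30 d = 1,456,245 Wh = 1,456 kWh
laptop: 59.9 W × 15 h × 30 d = 26,955 Wh = 26.95 kWh
portable space heater: 1072 W × 16 h × 30 d = 514,560 Wh = 514.6 kWh
window air conditioner: 634 W × 10.6 h × 30 d = 201,612 Wh = 201.6 kWh
aquarium pump: 16.08 W × 7.3 h × 30 d = 3,522 Wh = 3.522 kWh
Total energy = 1,456 + 26.95 + 514.6 + 201.6 + 3.522 = 2,203 kWh
Cost = 2,203 kWh × $0.264 = $581.56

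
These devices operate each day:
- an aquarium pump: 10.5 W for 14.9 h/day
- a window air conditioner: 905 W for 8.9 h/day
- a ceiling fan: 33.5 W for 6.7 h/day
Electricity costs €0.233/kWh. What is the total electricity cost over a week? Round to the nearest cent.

€13.76

aquarium pump: 10.5 W × 14.9 h × 7 d = 1,095 Wh = 1.095 kWh
window air conditioner: 905 W × 8.9 h × 7 d = 56,382 Wh = 56.38 kWh
ceiling fan: 33.5 W × 6.7 h × 7 d = 1,571 Wh = 1.571 kWh
Total energy = 1.095 + 56.38 + 1.571 = 59.05 kWh
Cost = 59.05 kWh × €0.233 = €13.76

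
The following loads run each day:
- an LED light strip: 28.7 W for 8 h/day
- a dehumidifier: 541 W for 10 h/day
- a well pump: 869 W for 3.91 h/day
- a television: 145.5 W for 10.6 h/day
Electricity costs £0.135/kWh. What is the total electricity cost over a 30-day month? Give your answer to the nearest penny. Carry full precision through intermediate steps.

£42.85

LED light strip: 28.7 W × 8 h × 30 d = 6,888 Wh = 6.888 kWh
dehumidifier: 541 W × 10 h × 30 d = 162,300 Wh = 162.3 kWh
well pump: 869 W × 3.91 h × 30 d = 101,934 Wh = 101.9 kWh
television: 145.5 W × 10.6 h × 30 d = 46,269 Wh = 46.27 kWh
Total energy = 6.888 + 162.3 + 101.9 + 46.27 = 317.4 kWh
Cost = 317.4 kWh × £0.135 = £42.85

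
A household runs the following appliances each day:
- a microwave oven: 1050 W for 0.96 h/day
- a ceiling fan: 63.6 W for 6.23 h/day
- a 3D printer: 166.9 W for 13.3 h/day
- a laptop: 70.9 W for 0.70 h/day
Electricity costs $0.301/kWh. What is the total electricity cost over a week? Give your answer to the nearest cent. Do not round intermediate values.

microwave oven: 1050 W × 0.96 h × 7 d = 7,056 Wh = 7.056 kWh
ceiling fan: 63.6 W × 6.23 h × 7 d = 2,774 Wh = 2.774 kWh
3D printer: 166.9 W × 13.3 h × 7 d = 15,538 Wh = 15.54 kWh
laptop: 70.9 W × 0.70 h × 7 d = 347 Wh = 0.3474 kWh
Total energy = 7.056 + 2.774 + 15.54 + 0.3474 = 25.72 kWh
Cost = 25.72 kWh × $0.301 = $7.74

$7.74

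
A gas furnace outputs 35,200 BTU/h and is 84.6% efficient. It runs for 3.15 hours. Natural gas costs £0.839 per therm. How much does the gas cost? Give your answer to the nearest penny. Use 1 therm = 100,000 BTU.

Heat delivered = 35,200 BTU/h × 3.15 h = 110,880 BTU
Gas input = 110,880 / 0.846 = 131,064 BTU
= 131,064 / 100,000 = 1.311 therm
Cost = 1.311 × £0.839/therm = £1.10

£1.10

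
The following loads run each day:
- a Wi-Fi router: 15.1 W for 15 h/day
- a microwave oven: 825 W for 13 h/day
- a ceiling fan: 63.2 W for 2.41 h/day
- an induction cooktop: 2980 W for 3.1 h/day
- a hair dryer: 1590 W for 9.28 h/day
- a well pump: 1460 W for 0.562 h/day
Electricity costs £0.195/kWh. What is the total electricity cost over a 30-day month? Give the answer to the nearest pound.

£210

Wi-Fi router: 15.1 W × 15 h × 30 d = 6,795 Wh = 6.795 kWh
microwave oven: 825 W × 13 h × 30 d = 321,750 Wh = 321.8 kWh
ceiling fan: 63.2 W × 2.41 h × 30 d = 4,569 Wh = 4.569 kWh
induction cooktop: 2980 W × 3.1 h × 30 d = 277,140 Wh = 277.1 kWh
hair dryer: 1590 W × 9.28 h × 30 d = 442,656 Wh = 442.7 kWh
well pump: 1460 W × 0.562 h × 30 d = 24,616 Wh = 24.62 kWh
Total energy = 6.795 + 321.8 + 4.569 + 277.1 + 442.7 + 24.62 = 1,078 kWh
Cost = 1,078 kWh × £0.195 = £210.12 ≈ £210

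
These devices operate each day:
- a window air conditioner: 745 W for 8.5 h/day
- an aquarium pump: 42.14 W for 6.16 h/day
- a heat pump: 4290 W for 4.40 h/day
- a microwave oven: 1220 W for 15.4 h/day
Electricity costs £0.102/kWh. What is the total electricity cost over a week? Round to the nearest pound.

£32

window air conditioner: 745 W × 8.5 h × 7 d = 44,328 Wh = 44.33 kWh
aquarium pump: 42.14 W × 6.16 h × 7 d = 1,817 Wh = 1.817 kWh
heat pump: 4290 W × 4.40 h × 7 d = 132,132 Wh = 132.1 kWh
microwave oven: 1220 W × 15.4 h × 7 d = 131,516 Wh = 131.5 kWh
Total energy = 44.33 + 1.817 + 132.1 + 131.5 = 309.8 kWh
Cost = 309.8 kWh × £0.102 = £31.60 ≈ £32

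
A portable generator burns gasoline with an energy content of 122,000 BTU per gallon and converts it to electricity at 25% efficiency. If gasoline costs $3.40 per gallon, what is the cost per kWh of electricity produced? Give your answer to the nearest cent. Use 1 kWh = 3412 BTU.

Electrical output per gallon = 122,000 BTU × 0.25 / 3412 BTU/kWh = 8.939 kWh
Cost per kWh = $3.40 / 8.939 kWh = $0.380

$0.38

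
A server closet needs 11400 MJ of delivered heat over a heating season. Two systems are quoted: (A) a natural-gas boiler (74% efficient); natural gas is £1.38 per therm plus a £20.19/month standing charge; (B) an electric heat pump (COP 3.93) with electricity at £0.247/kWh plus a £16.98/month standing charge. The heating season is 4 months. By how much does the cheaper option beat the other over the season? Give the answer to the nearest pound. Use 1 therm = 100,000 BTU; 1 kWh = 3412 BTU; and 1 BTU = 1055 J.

£15

Heat load = 11400 MJ = 11,400,000,000 J / 1055 = 10,805,687 BTU
Gas: input = 10,805,687 / 0.74 = 14,602,280 BTU = 146 therm → 146 × £1.38 = £201.51; + 4 × £20.19 standing = £282.27
Heat pump: 10,805,687 BTU / 3412 = 3,167 kWh heat; / 3.93 = 805.8 kWh in → × £0.247 = £199.04; + 4 × £16.98 standing = £266.96
Difference = |£282.27 − £266.96| = £15.31 ≈ £15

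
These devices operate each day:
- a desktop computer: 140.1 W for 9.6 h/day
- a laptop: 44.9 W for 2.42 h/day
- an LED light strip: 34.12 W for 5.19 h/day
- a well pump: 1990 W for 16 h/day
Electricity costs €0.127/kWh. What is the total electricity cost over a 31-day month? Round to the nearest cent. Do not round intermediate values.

desktop computer: 140.1 W × 9.6 h × 31 d = 41,694 Wh = 41.69 kWh
laptop: 44.9 W × 2.42 h × 31 d = 3,368 Wh = 3.368 kWh
LED light strip: 34.12 W × 5.19 h × 31 d = 5,490 Wh = 5.49 kWh
well pump: 1990 W × 16 h × 31 d = 987,040 Wh = 987 kWh
Total energy = 41.69 + 3.368 + 5.49 + 987 = 1,038 kWh
Cost = 1,038 kWh × €0.127 = €131.77

€131.77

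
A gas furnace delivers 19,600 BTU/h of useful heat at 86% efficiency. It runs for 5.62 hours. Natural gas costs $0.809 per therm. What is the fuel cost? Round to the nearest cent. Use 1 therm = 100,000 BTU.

$1.04

Heat delivered = 19,600 BTU/h × 5.62 h = 110,152 BTU
Gas input = 110,152 / 0.86 = 128,084 BTU
= 128,084 / 100,000 = 1.281 therm
Cost = 1.281 × $0.809/therm = $1.04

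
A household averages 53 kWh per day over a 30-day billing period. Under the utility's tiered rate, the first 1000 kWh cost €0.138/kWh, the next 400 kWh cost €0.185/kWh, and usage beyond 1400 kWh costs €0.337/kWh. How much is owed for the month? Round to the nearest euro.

Usage = 53 kWh/day × 30 days = 1590 kWh
First 1000 kWh × €0.138 = €138.00
Next 400 kWh × €0.185 = €74.00
Remaining 190 kWh × €0.337 = €64.03
Total = €276.03 ≈ €276

€276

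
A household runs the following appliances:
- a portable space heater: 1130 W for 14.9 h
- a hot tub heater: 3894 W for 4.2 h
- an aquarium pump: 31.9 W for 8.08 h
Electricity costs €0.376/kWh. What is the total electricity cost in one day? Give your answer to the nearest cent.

€12.58

portable space heater: 1130 W × 14.9 h = 16,837 Wh = 16.84 kWh
hot tub heater: 3894 W × 4.2 h = 16,355 Wh = 16.35 kWh
aquarium pump: 31.9 W × 8.08 h = 258 Wh = 0.2578 kWh
Total energy = 16.84 + 16.35 + 0.2578 = 33.45 kWh
Cost = 33.45 kWh × €0.376 = €12.58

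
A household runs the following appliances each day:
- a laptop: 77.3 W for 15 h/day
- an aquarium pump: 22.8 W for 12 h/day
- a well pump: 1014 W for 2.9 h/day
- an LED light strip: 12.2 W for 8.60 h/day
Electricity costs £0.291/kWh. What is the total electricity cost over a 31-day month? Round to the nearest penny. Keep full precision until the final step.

laptop: 77.3 W × 15 h × 31 d = 35,944 Wh = 35.94 kWh
aquarium pump: 22.8 W × 12 h × 31 d = 8,482 Wh = 8.482 kWh
well pump: 1014 W × 2.9 h × 31 d = 91,159 Wh = 91.16 kWh
LED light strip: 12.2 W × 8.60 h × 31 d = 3,253 Wh = 3.253 kWh
Total energy = 35.94 + 8.482 + 91.16 + 3.253 = 138.8 kWh
Cost = 138.8 kWh × £0.291 = £40.40

£40.40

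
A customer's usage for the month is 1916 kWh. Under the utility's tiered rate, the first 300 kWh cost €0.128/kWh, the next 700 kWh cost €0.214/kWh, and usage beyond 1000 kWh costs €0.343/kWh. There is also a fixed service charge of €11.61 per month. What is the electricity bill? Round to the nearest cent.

€514.00

First 300 kWh × €0.128 = €38.40
Next 700 kWh × €0.214 = €149.80
Remaining 916 kWh × €0.343 = €314.19
Energy charge = €502.39; + service €11.61 = €514.00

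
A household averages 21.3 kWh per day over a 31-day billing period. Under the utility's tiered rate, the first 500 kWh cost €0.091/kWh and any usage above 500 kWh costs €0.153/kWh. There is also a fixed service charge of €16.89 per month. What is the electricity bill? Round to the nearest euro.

Usage = 21.3 kWh/day × 31 days = 660.3 kWh
First 500 kWh × €0.091 = €45.50
Remaining 160.3 kWh × €0.153 = €24.53
Energy charge = €70.03; + service €16.89 = €86.92 ≈ €87

€87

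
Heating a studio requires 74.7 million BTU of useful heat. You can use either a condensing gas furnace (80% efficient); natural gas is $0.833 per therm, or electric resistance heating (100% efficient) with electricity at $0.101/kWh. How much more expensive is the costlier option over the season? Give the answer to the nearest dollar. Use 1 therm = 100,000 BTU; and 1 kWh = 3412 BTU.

$1433

Heat load = 74.7 × 10⁶ BTU = 74,700,000 BTU
Gas: input = 74,700,000 / 0.80 = 93,375,000 BTU = 933.8 therm → 933.8 × $0.833 = $777.81
Electric: 74,700,000 BTU / 3412 = 21,890 kWh → × $0.101 = $2,211.23
Difference = |$777.81 − $2,211.23| = $1,433.41 ≈ $1433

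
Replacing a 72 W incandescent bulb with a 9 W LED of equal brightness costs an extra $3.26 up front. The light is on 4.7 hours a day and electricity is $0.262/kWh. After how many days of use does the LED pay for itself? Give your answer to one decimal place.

42.0 days

Power saved = 72 − 9 = 63 W
Daily energy saved = 63 W × 4.7 h = 296.1 Wh = 0.2961 kWh
Daily savings = 0.2961 × $0.262 = $0.0776
Payback = $3.26 / $0.0776 per day = 42.02 days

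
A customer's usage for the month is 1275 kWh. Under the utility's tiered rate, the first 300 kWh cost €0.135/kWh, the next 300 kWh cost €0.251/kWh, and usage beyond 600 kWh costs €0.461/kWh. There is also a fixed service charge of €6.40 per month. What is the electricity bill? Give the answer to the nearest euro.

€433

First 300 kWh × €0.135 = €40.50
Next 300 kWh × €0.251 = €75.30
Remaining 675 kWh × €0.461 = €311.18
Energy charge = €426.98; + service €6.40 = €433.38 ≈ €433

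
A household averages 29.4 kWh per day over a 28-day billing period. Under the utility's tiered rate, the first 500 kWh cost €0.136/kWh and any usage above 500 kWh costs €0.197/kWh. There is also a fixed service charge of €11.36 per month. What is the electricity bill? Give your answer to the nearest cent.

€143.03

Usage = 29.4 kWh/day × 28 days = 823.2 kWh
First 500 kWh × €0.136 = €68.00
Remaining 323.2 kWh × €0.197 = €63.67
Energy charge = €131.67; + service €11.36 = €143.03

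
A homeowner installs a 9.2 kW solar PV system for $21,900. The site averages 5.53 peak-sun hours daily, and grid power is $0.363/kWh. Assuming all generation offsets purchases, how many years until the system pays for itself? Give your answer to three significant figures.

Daily generation = 9.2 kW × 5.53 h = 50.88 kWh
Annual generation = 50.88 × 365 = 18570 kWh
Annual savings = 18570 × $0.363 = $6,740.82
Payback = $21,900 / $6,740.82 = 3.25 years

3.25 years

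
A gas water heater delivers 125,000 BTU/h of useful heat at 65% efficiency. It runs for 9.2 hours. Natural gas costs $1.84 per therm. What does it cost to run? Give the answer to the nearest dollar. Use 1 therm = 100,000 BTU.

Heat delivered = 125,000 BTU/h × 9.2 h = 1,150,000 BTU
Gas input = 1,150,000 / 0.65 = 1,769,231 BTU
= 1,769,231 / 100,000 = 17.69 therm
Cost = 17.69 × $1.84/therm = $32.55 ≈ $33

$33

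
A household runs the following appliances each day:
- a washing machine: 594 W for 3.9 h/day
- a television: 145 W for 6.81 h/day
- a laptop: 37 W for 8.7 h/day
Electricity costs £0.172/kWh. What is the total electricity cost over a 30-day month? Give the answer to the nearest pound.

washing machine: 594 W × 3.9 h × 30 d = 69,498 Wh = 69.5 kWh
television: 145 W × 6.81 h × 30 d = 29,623 Wh = 29.62 kWh
laptop: 37 W × 8.7 h × 30 d = 9,657 Wh = 9.657 kWh
Total energy = 69.5 + 29.62 + 9.657 = 108.8 kWh
Cost = 108.8 kWh × £0.172 = £18.71 ≈ £19

£19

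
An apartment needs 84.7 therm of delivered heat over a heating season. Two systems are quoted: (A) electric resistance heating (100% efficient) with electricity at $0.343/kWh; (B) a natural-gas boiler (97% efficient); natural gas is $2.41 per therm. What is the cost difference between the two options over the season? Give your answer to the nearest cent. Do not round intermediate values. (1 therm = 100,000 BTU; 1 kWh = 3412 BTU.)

$641.03

Heat load = 84.7 therm × 100,000 = 8,470,000 BTU
Gas: input = 8,470,000 / 0.97 = 8,731,959 BTU = 87.32 therm → 87.32 × $2.41 = $210.44
Electric: 8,470,000 BTU / 3412 = 2,482 kWh → × $0.343 = $851.47
Difference = |$210.44 − $851.47| = $641.03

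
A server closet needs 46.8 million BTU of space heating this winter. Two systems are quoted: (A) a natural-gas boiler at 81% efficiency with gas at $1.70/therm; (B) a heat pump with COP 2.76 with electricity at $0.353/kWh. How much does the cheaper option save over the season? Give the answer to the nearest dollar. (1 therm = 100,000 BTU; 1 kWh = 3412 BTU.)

Heat load = 46.8 × 10⁶ BTU = 46,800,000 BTU
Gas: input = 46,800,000 / 0.81 = 57,777,778 BTU = 577.8 therm → 577.8 × $1.70 = $982.22
Heat pump: 46,800,000 BTU / 3412 = 13,720 kWh heat; / 2.76 = 4,970 kWh in → × $0.353 = $1,754.29
Difference = |$982.22 − $1,754.29| = $772.07 ≈ $772

$772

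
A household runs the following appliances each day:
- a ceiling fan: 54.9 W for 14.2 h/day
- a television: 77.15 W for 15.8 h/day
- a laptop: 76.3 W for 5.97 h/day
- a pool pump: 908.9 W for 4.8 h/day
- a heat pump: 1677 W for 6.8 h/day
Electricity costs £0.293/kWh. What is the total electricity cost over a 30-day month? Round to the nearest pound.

£160

ceiling fan: 54.9 W × 14.2 h × 30 d = 23,387 Wh = 23.39 kWh
television: 77.15 W × 15.8 h × 30 d = 36,569 Wh = 36.57 kWh
laptop: 76.3 W × 5.97 h × 30 d = 13,665 Wh = 13.67 kWh
pool pump: 908.9 W × 4.8 h × 30 d = 130,882 Wh = 130.9 kWh
heat pump: 1677 W × 6.8 h × 30 d = 342,108 Wh = 342.1 kWh
Total energy = 23.39 + 36.57 + 13.67 + 130.9 + 342.1 = 546.6 kWh
Cost = 546.6 kWh × £0.293 = £160.16 ≈ £160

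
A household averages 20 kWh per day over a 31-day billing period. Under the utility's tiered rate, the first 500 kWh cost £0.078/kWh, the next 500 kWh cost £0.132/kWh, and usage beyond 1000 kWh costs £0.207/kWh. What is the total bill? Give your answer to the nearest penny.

£54.84

Usage = 20 kWh/day × 31 days = 620 kWh
First 500 kWh × £0.078 = £39.00
Next 120 kWh × £0.132 = £15.84
Remaining tier: 0 kWh (not reached)
Total = £54.84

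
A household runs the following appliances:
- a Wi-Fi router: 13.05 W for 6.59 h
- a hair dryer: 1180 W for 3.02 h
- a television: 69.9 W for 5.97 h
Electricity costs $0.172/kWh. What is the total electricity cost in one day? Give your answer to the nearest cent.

$0.70

Wi-Fi router: 13.05 W × 6.59 h = 86 Wh = 0.086 kWh
hair dryer: 1180 W × 3.02 h = 3,564 Wh = 3.564 kWh
television: 69.9 W × 5.97 h = 417 Wh = 0.4173 kWh
Total energy = 0.086 + 3.564 + 0.4173 = 4.067 kWh
Cost = 4.067 kWh × $0.172 = $0.70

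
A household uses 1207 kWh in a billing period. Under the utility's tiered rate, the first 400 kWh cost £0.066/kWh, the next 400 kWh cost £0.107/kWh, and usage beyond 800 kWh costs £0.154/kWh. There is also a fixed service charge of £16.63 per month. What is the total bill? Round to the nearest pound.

First 400 kWh × £0.066 = £26.40
Next 400 kWh × £0.107 = £42.80
Remaining 407 kWh × £0.154 = £62.68
Energy charge = £131.88; + service £16.63 = £148.51 ≈ £149

£149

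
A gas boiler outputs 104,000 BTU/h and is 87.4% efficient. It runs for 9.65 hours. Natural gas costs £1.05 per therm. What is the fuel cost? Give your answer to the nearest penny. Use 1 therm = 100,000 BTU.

Heat delivered = 104,000 BTU/h × 9.65 h = 1,003,600 BTU
Gas input = 1,003,600 / 0.874 = 1,148,284 BTU
= 1,148,284 / 100,000 = 11.48 therm
Cost = 11.48 × £1.05/therm = £12.06

£12.06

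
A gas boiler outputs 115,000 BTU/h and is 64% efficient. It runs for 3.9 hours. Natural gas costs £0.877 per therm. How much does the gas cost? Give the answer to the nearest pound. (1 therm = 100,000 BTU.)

Heat delivered = 115,000 BTU/h × 3.9 h = 448,500 BTU
Gas input = 448,500 / 0.64 = 700,781 BTU
= 700,781 / 100,000 = 7.008 therm
Cost = 7.008 × £0.877/therm = £6.15 ≈ £6

£6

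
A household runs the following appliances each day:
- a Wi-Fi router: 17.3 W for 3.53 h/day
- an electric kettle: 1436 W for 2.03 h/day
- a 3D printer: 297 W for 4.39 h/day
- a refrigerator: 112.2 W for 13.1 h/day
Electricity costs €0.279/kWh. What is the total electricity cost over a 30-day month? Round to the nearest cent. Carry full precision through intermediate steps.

€48.13

Wi-Fi router: 17.3 W × 3.53 h × 30 d = 1,832 Wh = 1.832 kWh
electric kettle: 1436 W × 2.03 h × 30 d = 87,452 Wh = 87.45 kWh
3D printer: 297 W × 4.39 h × 30 d = 39,115 Wh = 39.11 kWh
refrigerator: 112.2 W × 13.1 h × 30 d = 44,095 Wh = 44.09 kWh
Total energy = 1.832 + 87.45 + 39.11 + 44.09 = 172.5 kWh
Cost = 172.5 kWh × €0.279 = €48.13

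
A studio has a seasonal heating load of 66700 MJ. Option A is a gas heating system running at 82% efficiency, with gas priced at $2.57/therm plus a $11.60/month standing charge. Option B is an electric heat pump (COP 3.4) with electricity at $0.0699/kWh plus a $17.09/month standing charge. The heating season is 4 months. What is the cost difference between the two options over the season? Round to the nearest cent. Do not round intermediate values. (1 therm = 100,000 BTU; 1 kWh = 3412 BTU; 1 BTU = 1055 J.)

$1578.59

Heat load = 66700 MJ = 66,700,000,000 J / 1055 = 63,222,749 BTU
Gas: input = 63,222,749 / 0.82 = 77,100,913 BTU = 771 therm → 771 × $2.57 = $1,981.49; + 4 × $11.60 standing = $2,027.89
Heat pump: 63,222,749 BTU / 3412 = 18,530 kWh heat; / 3.4 = 5,450 kWh in → × $0.0699 = $380.95; + 4 × $17.09 standing = $449.31
Difference = |$2,027.89 − $449.31| = $1,578.59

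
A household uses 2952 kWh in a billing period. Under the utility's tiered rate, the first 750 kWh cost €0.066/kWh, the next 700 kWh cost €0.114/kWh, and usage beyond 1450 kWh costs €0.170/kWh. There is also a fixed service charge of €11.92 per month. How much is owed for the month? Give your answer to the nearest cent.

€396.56

First 750 kWh × €0.066 = €49.50
Next 700 kWh × €0.114 = €79.80
Remaining 1502 kWh × €0.170 = €255.34
Energy charge = €384.64; + service €11.92 = €396.56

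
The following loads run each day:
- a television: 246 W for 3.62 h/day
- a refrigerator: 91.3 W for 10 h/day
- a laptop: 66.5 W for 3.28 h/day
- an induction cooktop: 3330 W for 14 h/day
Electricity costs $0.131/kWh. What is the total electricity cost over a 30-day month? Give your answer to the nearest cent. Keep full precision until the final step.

$191.16

television: 246 W × 3.62 h × 30 d = 26,716 Wh = 26.72 kWh
refrigerator: 91.3 W × 10 h × 30 d = 27,390 Wh = 27.39 kWh
laptop: 66.5 W × 3.28 h × 30 d = 6,544 Wh = 6.544 kWh
induction cooktop: 3330 W × 14 h × 30 d = 1,398,600 Wh = 1,399 kWh
Total energy = 26.72 + 27.39 + 6.544 + 1,399 = 1,459 kWh
Cost = 1,459 kWh × $0.131 = $191.16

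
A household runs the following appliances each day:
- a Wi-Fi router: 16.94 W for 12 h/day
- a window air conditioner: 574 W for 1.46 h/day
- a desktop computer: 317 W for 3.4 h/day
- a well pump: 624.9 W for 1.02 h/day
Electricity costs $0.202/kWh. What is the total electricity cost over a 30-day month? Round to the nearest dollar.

$17

Wi-Fi router: 16.94 W × 12 h × 30 d = 6,098 Wh = 6.098 kWh
window air conditioner: 574 W × 1.46 h × 30 d = 25,141 Wh = 25.14 kWh
desktop computer: 317 W × 3.4 h × 30 d = 32,334 Wh = 32.33 kWh
well pump: 624.9 W × 1.02 h × 30 d = 19,122 Wh = 19.12 kWh
Total energy = 6.098 + 25.14 + 32.33 + 19.12 = 82.7 kWh
Cost = 82.7 kWh × $0.202 = $16.70 ≈ $17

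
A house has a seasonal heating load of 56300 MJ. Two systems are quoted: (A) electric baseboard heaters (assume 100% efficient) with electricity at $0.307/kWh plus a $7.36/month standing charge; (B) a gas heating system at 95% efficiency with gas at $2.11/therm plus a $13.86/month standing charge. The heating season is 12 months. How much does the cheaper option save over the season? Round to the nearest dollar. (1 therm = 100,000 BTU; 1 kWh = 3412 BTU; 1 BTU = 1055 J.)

$3538

Heat load = 56300 MJ = 56,300,000,000 J / 1055 = 53,364,929 BTU
Gas: input = 53,364,929 / 0.95 = 56,173,609 BTU = 561.7 therm → 561.7 × $2.11 = $1,185.26; + 12 × $13.86 standing = $1,351.58
Electric: 53,364,929 BTU / 3412 = 15,640 kWh → × $0.307 = $4,801.59; + 12 × $7.36 standing = $4,889.91
Difference = |$1,351.58 − $4,889.91| = $3,538.33 ≈ $3538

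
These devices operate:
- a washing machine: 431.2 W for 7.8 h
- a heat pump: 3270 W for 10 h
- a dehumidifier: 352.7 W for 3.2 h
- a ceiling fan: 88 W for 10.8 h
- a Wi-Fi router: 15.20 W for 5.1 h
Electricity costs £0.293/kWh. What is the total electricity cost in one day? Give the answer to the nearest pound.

washing machine: 431.2 W × 7.8 h = 3,363 Wh = 3.363 kWh
heat pump: 3270 W × 10 h = 32,700 Wh = 32.7 kWh
dehumidifier: 352.7 W × 3.2 h = 1,129 Wh = 1.129 kWh
ceiling fan: 88 W × 10.8 h = 950 Wh = 0.9504 kWh
Wi-Fi router: 15.20 W × 5.1 h = 78 Wh = 0.07752 kWh
Total energy = 3.363 + 32.7 + 1.129 + 0.9504 + 0.07752 = 38.22 kWh
Cost = 38.22 kWh × £0.293 = £11.20 ≈ £11

£11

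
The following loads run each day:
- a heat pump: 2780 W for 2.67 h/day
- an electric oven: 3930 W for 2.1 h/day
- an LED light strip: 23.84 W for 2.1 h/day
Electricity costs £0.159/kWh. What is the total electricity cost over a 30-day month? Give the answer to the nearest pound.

heat pump: 2780 W × 2.67 h × 30 d = 222,678 Wh = 222.7 kWh
electric oven: 3930 W × 2.1 h × 30 d = 247,590 Wh = 247.6 kWh
LED light strip: 23.84 W × 2.1 h × 30 d = 1,502 Wh = 1.502 kWh
Total energy = 222.7 + 247.6 + 1.502 = 471.8 kWh
Cost = 471.8 kWh × £0.159 = £75.01 ≈ £75

£75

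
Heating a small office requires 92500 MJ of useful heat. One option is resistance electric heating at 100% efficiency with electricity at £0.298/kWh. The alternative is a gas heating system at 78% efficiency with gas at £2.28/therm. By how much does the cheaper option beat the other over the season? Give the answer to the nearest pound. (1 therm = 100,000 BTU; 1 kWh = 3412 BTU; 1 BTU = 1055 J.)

£5095

Heat load = 92500 MJ = 92,500,000,000 J / 1055 = 87,677,725 BTU
Gas: input = 87,677,725 / 0.78 = 112,407,340 BTU = 1,124 therm → 1,124 × £2.28 = £2,562.89
Electric: 87,677,725 BTU / 3412 = 25,700 kWh → × £0.298 = £7,657.67
Difference = |£2,562.89 − £7,657.67| = £5,094.78 ≈ £5095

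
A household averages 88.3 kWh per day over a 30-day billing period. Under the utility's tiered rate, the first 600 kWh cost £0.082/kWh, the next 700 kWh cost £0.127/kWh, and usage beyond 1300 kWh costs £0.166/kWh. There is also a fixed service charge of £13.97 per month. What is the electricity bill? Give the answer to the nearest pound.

Usage = 88.3 kWh/day × 30 days = 2649 kWh
First 600 kWh × £0.082 = £49.20
Next 700 kWh × £0.127 = £88.90
Remaining 1349 kWh × £0.166 = £223.93
Energy charge = £362.03; + service £13.97 = £376.00

£376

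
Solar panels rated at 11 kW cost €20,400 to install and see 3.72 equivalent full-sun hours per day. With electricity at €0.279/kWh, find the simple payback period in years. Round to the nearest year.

5 years

Daily generation = 11 kW × 3.72 h = 40.92 kWh
Annual generation = 40.92 × 365 = 14936 kWh
Annual savings = 14936 × €0.279 = €4,167.09
Payback = €20,400 / €4,167.09 = 4.9 years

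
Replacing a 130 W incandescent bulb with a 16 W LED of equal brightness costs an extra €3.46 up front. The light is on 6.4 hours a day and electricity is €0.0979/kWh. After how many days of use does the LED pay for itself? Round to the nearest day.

Power saved = 130 − 16 = 114 W
Daily energy saved = 114 W × 6.4 h = 729.6 Wh = 0.7296 kWh
Daily savings = 0.7296 × €0.0979 = €0.0714
Payback = €3.46 / €0.0714 per day = 48.44 days

48 days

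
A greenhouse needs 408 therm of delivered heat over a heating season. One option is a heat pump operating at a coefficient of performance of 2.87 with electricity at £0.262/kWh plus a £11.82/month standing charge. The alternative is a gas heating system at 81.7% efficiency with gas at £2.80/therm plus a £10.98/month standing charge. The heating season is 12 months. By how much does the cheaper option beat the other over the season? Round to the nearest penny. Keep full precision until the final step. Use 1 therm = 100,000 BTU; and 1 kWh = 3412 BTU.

£296.59

Heat load = 408 therm × 100,000 = 40,800,000 BTU
Gas: input = 40,800,000 / 0.817 = 49,938,800 BTU = 499.4 therm → 499.4 × £2.80 = £1,398.29; + 12 × £10.98 standing = £1,530.05
Heat pump: 40,800,000 BTU / 3412 = 11,960 kWh heat; / 2.87 = 4,166 kWh in → × £0.262 = £1,091.62; + 12 × £11.82 standing = £1,233.46
Difference = |£1,530.05 − £1,233.46| = £296.59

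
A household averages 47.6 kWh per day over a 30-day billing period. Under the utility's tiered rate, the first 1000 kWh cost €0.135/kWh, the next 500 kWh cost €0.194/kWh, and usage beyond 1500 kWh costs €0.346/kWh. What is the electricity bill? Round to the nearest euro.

Usage = 47.6 kWh/day × 30 days = 1428 kWh
First 1000 kWh × €0.135 = €135.00
Next 428 kWh × €0.194 = €83.03
Remaining tier: 0 kWh (not reached)
Total = €218.03 ≈ €218

€218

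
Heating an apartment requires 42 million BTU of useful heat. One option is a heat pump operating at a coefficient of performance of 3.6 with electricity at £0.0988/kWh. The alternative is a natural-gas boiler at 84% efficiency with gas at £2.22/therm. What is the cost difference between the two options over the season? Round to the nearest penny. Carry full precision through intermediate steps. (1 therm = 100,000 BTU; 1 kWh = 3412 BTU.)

Heat load = 42 × 10⁶ BTU = 42,000,000 BTU
Gas: input = 42,000,000 / 0.84 = 50,000,000 BTU = 500 therm → 500 × £2.22 = £1,110.00
Heat pump: 42,000,000 BTU / 3412 = 12,310 kWh heat; / 3.6 = 3,419 kWh in → × £0.0988 = £337.83
Difference = |£1,110.00 − £337.83| = £772.17

£772.17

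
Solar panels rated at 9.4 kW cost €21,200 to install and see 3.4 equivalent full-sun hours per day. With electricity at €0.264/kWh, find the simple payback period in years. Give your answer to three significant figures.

6.88 years

Daily generation = 9.4 kW × 3.4 h = 31.96 kWh
Annual generation = 31.96 × 365 = 11665 kWh
Annual savings = 11665 × €0.264 = €3,079.67
Payback = €21,200 / €3,079.67 = 6.88 years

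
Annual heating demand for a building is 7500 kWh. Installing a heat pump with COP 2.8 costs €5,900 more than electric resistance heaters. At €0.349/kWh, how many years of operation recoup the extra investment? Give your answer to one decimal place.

Resistance: 7500 kWh × €0.349 = €2,617.50/yr
Heat pump: 7500 / 2.8 = 2679 kWh in → × €0.349 = €934.82/yr
Annual savings = €1,682.68
Payback = €5,900 / €1,682.68 = 3.51 years

3.5 years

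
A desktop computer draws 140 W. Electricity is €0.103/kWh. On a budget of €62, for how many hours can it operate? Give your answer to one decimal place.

4299.6 h

Energy budget = €62 / €0.103 per kWh = 601.9 kWh = 601,942 Wh
Runtime = 601,942 Wh / 140 W = 4,300 h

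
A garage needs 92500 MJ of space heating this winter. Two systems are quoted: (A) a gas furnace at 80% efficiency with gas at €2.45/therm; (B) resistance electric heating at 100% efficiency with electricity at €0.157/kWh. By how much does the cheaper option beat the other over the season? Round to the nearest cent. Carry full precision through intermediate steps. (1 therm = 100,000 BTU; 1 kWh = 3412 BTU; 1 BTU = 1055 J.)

Heat load = 92500 MJ = 92,500,000,000 J / 1055 = 87,677,725 BTU
Gas: input = 87,677,725 / 0.80 = 109,597,156 BTU = 1,096 therm → 1,096 × €2.45 = €2,685.13
Electric: 87,677,725 BTU / 3412 = 25,700 kWh → × €0.157 = €4,034.41
Difference = |€2,685.13 − €4,034.41| = €1,349.28

€1349.28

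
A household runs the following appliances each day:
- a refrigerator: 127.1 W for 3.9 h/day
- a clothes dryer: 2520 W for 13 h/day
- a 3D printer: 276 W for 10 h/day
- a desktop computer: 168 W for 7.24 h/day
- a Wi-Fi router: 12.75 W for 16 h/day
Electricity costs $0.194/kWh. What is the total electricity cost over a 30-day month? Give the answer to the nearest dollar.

$218

refrigerator: 127.1 W × 3.9 h × 30 d = 14,871 Wh = 14.87 kWh
clothes dryer: 2520 W × 13 h × 30 d = 982,800 Wh = 982.8 kWh
3D printer: 276 W × 10 h × 30 d = 82,800 Wh = 82.8 kWh
desktop computer: 168 W × 7.24 h × 30 d = 36,490 Wh = 36.49 kWh
Wi-Fi router: 12.75 W × 16 h × 30 d = 6,120 Wh = 6.12 kWh
Total energy = 14.87 + 982.8 + 82.8 + 36.49 + 6.12 = 1,123 kWh
Cost = 1,123 kWh × $0.194 = $217.88 ≈ $218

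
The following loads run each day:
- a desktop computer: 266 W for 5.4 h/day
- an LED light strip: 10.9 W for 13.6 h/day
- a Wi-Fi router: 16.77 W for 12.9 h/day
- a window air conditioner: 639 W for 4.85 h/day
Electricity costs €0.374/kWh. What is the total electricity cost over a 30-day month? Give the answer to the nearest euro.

€55

desktop computer: 266 W × 5.4 h × 30 d = 43,092 Wh = 43.09 kWh
LED light strip: 10.9 W × 13.6 h × 30 d = 4,447 Wh = 4.447 kWh
Wi-Fi router: 16.77 W × 12.9 h × 30 d = 6,490 Wh = 6.49 kWh
window air conditioner: 639 W × 4.85 h × 30 d = 92,974 Wh = 92.97 kWh
Total energy = 43.09 + 4.447 + 6.49 + 92.97 = 147 kWh
Cost = 147 kWh × €0.374 = €54.98 ≈ €55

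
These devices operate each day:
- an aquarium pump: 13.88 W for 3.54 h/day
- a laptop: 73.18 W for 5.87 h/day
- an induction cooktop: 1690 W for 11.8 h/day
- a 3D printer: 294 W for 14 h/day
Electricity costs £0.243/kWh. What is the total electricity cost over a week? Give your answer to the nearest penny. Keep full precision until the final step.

£41.74

aquarium pump: 13.88 W × 3.54 h × 7 d = 344 Wh = 0.3439 kWh
laptop: 73.18 W × 5.87 h × 7 d = 3,007 Wh = 3.007 kWh
induction cooktop: 1690 W × 11.8 h × 7 d = 139,594 Wh = 139.6 kWh
3D printer: 294 W × 14 h × 7 d = 28,812 Wh = 28.81 kWh
Total energy = 0.3439 + 3.007 + 139.6 + 28.81 = 171.8 kWh
Cost = 171.8 kWh × £0.243 = £41.74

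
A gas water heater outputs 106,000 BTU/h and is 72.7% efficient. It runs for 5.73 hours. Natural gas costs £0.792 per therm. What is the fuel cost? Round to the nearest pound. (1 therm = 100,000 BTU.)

£7

Heat delivered = 106,000 BTU/h × 5.73 h = 607,380 BTU
Gas input = 607,380 / 0.727 = 835,461 BTU
= 835,461 / 100,000 = 8.355 therm
Cost = 8.355 × £0.792/therm = £6.62 ≈ £7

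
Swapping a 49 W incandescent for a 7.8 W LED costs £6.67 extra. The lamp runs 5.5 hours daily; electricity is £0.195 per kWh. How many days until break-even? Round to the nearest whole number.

151 days

Power saved = 49 − 7.8 = 41.2 W
Daily energy saved = 41.2 W × 5.5 h = 226.6 Wh = 0.2266 kWh
Daily savings = 0.2266 × £0.195 = £0.0442
Payback = £6.67 / £0.0442 per day = 150.9 days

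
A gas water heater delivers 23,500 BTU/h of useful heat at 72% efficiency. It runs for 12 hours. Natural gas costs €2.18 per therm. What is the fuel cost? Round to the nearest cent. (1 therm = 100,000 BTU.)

€8.54

Heat delivered = 23,500 BTU/h × 12 h = 282,000 BTU
Gas input = 282,000 / 0.72 = 391,667 BTU
= 391,667 / 100,000 = 3.917 therm
Cost = 3.917 × €2.18/therm = €8.54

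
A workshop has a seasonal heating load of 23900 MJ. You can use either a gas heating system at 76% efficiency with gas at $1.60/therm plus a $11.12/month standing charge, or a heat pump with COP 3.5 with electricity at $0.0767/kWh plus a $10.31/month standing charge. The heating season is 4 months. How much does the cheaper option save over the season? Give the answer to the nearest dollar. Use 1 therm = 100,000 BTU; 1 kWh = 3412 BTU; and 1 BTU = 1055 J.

Heat load = 23900 MJ = 23,900,000,000 J / 1055 = 22,654,028 BTU
Gas: input = 22,654,028 / 0.76 = 29,807,932 BTU = 298.1 therm → 298.1 × $1.60 = $476.93; + 4 × $11.12 standing = $521.41
Heat pump: 22,654,028 BTU / 3412 = 6,640 kWh heat; / 3.5 = 1,897 kWh in → × $0.0767 = $145.50; + 4 × $10.31 standing = $186.74
Difference = |$521.41 − $186.74| = $334.67 ≈ $335

$335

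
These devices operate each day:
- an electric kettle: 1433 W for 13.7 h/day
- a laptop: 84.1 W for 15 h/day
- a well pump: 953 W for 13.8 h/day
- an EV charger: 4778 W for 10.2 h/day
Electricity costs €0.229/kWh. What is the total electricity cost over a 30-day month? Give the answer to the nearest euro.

electric kettle: 1433 W × 13.7 h × 30 d = 588,963 Wh = 589 kWh
laptop: 84.1 W × 15 h × 30 d = 37,845 Wh = 37.84 kWh
well pump: 953 W × 13.8 h × 30 d = 394,542 Wh = 394.5 kWh
EV charger: 4778 W × 10.2 h × 30 d = 1,462,068 Wh = 1,462 kWh
Total energy = 589 + 37.84 + 394.5 + 1,462 = 2,483 kWh
Cost = 2,483 kWh × €0.229 = €568.70 ≈ €569

€569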